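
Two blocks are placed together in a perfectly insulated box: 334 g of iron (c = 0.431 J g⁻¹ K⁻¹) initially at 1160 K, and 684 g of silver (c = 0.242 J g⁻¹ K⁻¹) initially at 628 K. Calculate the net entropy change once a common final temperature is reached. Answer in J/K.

Energy balance: T_f = (m₁c₁T₁ + m₂c₂T₂)/(m₁c₁ + m₂c₂) = 875.46 K.
ΔS₁ = m₁c₁ ln(T_f/T₁) = 143.954 × ln(875.46/1160) = -40.51 J/K.
ΔS₂ = m₂c₂ ln(T_f/T₂) = 165.528 × ln(875.46/628) = 54.99 J/K.
ΔS_total = -40.51 + 54.99 = 14.5 J/K.

ΔS_total = 14.5 J/K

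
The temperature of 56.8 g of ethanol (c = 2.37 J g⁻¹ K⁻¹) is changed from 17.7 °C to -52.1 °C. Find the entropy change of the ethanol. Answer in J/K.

ΔS = -36.9 J/K

In kelvin: T₁ = 290.85 K, T₂ = 221.05 K. ΔS = ∫dQ_rev/T = m c ln(T₂/T₁) = 56.8 × 2.37 × ln(221.05/290.85) = -36.9 J/K.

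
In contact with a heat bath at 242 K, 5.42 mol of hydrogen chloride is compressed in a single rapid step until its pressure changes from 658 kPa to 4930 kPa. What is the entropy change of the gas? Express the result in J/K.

Entropy is a state function, so ΔS_gas depends only on the end states.
For an isothermal ideal gas ΔS_gas = nR ln(P₁/P₂) = 5.42 × 8.314 × ln(658/4930) = -90.7 J/K.

ΔS_gas = -90.7 J/K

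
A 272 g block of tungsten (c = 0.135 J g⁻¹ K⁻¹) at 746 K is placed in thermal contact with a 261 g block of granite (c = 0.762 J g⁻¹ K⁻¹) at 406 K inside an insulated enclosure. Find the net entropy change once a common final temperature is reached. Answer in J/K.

ΔS_total = 6.56 J/K

Energy balance: T_f = (m₁c₁T₁ + m₂c₂T₂)/(m₁c₁ + m₂c₂) = 458.99 K.
ΔS₁ = m₁c₁ ln(T_f/T₁) = 36.72 × ln(458.99/746) = -17.835 J/K.
ΔS₂ = m₂c₂ ln(T_f/T₂) = 198.882 × ln(458.99/406) = 24.398 J/K.
ΔS_total = -17.835 + 24.398 = 6.56 J/K.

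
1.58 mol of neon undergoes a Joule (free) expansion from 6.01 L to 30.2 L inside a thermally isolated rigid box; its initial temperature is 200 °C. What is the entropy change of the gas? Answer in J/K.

No heat is exchanged and no work is done, so the ideal-gas temperature stays constant.
Entropy is a state function; using a reversible isothermal path, ΔS_gas = nR ln(V₂/V₁) = 1.58 × 8.314 × ln(30.2/6.01) = 21.2 J/K.

ΔS_gas = 21.2 J/K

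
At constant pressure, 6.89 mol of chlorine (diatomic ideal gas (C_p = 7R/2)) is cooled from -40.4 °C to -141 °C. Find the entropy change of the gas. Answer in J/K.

ΔS = -113 J/K

In kelvin: T₁ = 232.75 K, T₂ = 132.15 K. At constant pressure, ΔS = nC_p ln(T₂/T₁) with C_p = 7R/2 = 29.1 J mol⁻¹ K⁻¹.
ΔS = 6.89 × 29.1 × ln(132.15/232.75) = -113 J/K.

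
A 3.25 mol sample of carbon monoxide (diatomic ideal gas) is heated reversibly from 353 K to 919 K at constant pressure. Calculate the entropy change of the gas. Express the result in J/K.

At constant pressure, ΔS = nC_p ln(T₂/T₁) with C_p = 7R/2 = 29.1 J mol⁻¹ K⁻¹.
ΔS = 3.25 × 29.1 × ln(919/353) = 90.5 J/K.

ΔS = 90.5 J/K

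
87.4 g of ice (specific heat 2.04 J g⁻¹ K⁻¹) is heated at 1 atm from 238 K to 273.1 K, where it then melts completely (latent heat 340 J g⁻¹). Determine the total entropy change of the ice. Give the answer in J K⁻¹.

ΔS = 133 J/K

Warming step: ΔS₁ = m c ln(T_tr/T_i) = 87.4 × 2.04 × ln(273.1/238) = 24.53 J/K.
Phase change: ΔS₂ = +mL/T_tr = 87.4 × 340 / 273.1 = 108.8 J/K.
ΔS_total = (24.53) + (108.8) = 133 J/K.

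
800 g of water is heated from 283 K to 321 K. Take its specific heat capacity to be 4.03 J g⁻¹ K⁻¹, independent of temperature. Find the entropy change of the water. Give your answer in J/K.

ΔS = 406 J/K

ΔS = ∫dQ_rev/T = m c ln(T₂/T₁) = 800 × 4.03 × ln(321/283) = 406 J/K.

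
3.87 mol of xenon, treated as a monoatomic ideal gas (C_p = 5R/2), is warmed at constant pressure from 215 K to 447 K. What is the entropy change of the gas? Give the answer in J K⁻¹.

ΔS = 58.9 J/K

At constant pressure, ΔS = nC_p ln(T₂/T₁) with C_p = 5R/2 = 20.79 J mol⁻¹ K⁻¹.
ΔS = 3.87 × 20.79 × ln(447/215) = 58.9 J/K.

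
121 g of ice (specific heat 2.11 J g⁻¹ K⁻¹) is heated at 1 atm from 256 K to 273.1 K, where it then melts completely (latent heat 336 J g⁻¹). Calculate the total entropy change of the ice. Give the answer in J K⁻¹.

ΔS = 165 J/K

Warming step: ΔS₁ = m c ln(T_tr/T_i) = 121 × 2.11 × ln(273.1/256) = 16.51 J/K.
Phase change: ΔS₂ = +mL/T_tr = 121 × 336 / 273.1 = 148.9 J/K.
ΔS_total = (16.51) + (148.9) = 165 J/K.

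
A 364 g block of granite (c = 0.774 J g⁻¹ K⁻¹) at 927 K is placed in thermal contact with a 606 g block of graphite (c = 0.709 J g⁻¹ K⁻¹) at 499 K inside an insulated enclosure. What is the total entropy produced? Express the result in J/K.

Energy balance: T_f = (m₁c₁T₁ + m₂c₂T₂)/(m₁c₁ + m₂c₂) = 668.5 K.
ΔS₁ = m₁c₁ ln(T_f/T₁) = 281.736 × ln(668.5/927) = -92.1 J/K.
ΔS₂ = m₂c₂ ln(T_f/T₂) = 429.654 × ln(668.5/499) = 125.6 J/K.
ΔS_total = -92.1 + 125.6 = 33.5 J/K.

ΔS_total = 33.5 J/K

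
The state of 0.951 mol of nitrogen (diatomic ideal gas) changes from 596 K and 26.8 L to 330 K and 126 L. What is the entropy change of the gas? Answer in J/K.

ΔS = 0.554 J/K

Entropy is a state function: ΔS = nC_V ln(T₂/T₁) + nR ln(V₂/V₁), with C_V = 5R/2 = 20.79 J mol⁻¹ K⁻¹ for a diatomic ideal gas.
ΔS = 0.951 × [20.79 × ln(330/596) + 8.314 × ln(126/26.8)] = 0.554 J/K.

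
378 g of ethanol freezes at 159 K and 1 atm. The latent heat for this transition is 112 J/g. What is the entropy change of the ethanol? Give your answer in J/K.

ΔS = -266 J/K

Heat released by the substance: Q = −mL = −378 × 112 = −42336 J.
At constant T, ΔS = Q_rev/T = −42336 / 159 = -266 J/K.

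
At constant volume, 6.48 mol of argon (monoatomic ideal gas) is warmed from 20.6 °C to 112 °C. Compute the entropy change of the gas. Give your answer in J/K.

ΔS = 21.9 J/K

In kelvin: T₁ = 293.75 K, T₂ = 385.15 K. At constant volume, ΔS = nC_V ln(T₂/T₁) with C_V = 3R/2 = 12.47 J mol⁻¹ K⁻¹.
ΔS = 6.48 × 12.47 × ln(385.15/293.75) = 21.9 J/K.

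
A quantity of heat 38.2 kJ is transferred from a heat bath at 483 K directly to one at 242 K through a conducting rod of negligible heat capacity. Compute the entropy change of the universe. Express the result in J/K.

ΔS_hot = −Q/T_H = −38200/483 = -79.09 J/K and ΔS_cold = +Q/T_C = 38200/242 = 157.9 J/K.
ΔS_total = -79.09 + 157.9 = 78.8 J/K, positive as the second law requires.

ΔS_total = 78.8 J/K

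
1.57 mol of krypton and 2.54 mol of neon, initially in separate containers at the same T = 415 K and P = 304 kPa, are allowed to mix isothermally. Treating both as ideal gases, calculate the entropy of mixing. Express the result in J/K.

Mole fractions: x_A = 1.57/4.11 = 0.382, x_B = 0.618.
ΔS_mix = −R(n_A ln x_A + n_B ln x_B) = −8.314 × (1.57 ln 0.382 + 2.54 ln 0.618) = 22.7 J/K.

ΔS_mix = 22.7 J/K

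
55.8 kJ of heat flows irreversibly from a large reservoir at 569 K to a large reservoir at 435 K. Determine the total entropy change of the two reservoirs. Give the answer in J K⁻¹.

ΔS_hot = −Q/T_H = −55800/569 = -98.07 J/K and ΔS_cold = +Q/T_C = 55800/435 = 128.3 J/K.
ΔS_total = -98.07 + 128.3 = 30.2 J/K, positive as the second law requires.

ΔS_total = 30.2 J/K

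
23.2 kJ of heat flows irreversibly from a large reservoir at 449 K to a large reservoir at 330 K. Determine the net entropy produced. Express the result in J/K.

ΔS_hot = −Q/T_H = −23200/449 = -51.67 J/K and ΔS_cold = +Q/T_C = 23200/330 = 70.3 J/K.
ΔS_total = -51.67 + 70.3 = 18.6 J/K, positive as the second law requires.

ΔS_total = 18.6 J/K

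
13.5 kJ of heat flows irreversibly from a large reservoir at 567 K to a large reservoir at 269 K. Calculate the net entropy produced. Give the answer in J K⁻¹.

ΔS_hot = −Q/T_H = −13500/567 = -23.81 J/K and ΔS_cold = +Q/T_C = 13500/269 = 50.19 J/K.
ΔS_total = -23.81 + 50.19 = 26.4 J/K, positive as the second law requires.

ΔS_total = 26.4 J/K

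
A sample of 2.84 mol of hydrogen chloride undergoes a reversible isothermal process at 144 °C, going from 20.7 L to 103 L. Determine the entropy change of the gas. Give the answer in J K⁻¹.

For an isothermal ideal gas ΔS_gas = nR ln(V₂/V₁) = 2.84 × 8.314 × ln(103/20.7) = 37.9 J/K.

ΔS_gas = 37.9 J/K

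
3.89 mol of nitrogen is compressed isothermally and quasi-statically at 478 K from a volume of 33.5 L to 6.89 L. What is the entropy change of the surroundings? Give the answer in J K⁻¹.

For an isothermal ideal gas ΔS_gas = nR ln(V₂/V₁) = 3.89 × 8.314 × ln(6.89/33.5) = -51.1 J/K.
The process is reversible, so ΔS_surr = −ΔS_gas = 51.1 J/K and ΔS_universe = 0.

ΔS_surr = 51.1 J/K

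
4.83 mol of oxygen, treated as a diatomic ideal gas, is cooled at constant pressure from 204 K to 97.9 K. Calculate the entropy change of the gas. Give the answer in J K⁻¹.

At constant pressure, ΔS = nC_p ln(T₂/T₁) with C_p = 7R/2 = 29.1 J mol⁻¹ K⁻¹.
ΔS = 4.83 × 29.1 × ln(97.9/204) = -103 J/K.

ΔS = -103 J/K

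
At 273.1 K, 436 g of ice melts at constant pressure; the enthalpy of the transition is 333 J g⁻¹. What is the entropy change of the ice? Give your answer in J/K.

Heat absorbed by the substance: Q = mL = 436 × 333 = 145188 J.
At constant T, ΔS = Q_rev/T = 145188 / 273.1 = 532 J/K.

ΔS = 532 J/K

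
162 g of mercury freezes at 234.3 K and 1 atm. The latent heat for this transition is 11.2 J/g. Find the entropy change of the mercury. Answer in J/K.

Heat released by the substance: Q = −mL = −162 × 11.2 = −1814.4 J.
At constant T, ΔS = Q_rev/T = −1814.4 / 234.3 = -7.74 J/K.

ΔS = -7.74 J/K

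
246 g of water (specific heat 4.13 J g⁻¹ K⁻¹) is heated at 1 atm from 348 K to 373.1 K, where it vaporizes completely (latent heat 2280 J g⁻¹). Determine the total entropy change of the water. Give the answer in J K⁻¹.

ΔS = 1570 J/K

Warming step: ΔS₁ = m c ln(T_tr/T_i) = 246 × 4.13 × ln(373.1/348) = 70.76 J/K.
Phase change: ΔS₂ = +mL/T_tr = 246 × 2280 / 373.1 = 1503 J/K.
ΔS_total = (70.76) + (1503) = 1570 J/K.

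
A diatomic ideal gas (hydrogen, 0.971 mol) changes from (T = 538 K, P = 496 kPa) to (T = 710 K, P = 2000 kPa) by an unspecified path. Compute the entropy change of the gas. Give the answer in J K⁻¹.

ΔS = -3.42 J/K

ΔS = nC_p ln(T₂/T₁) − nR ln(P₂/P₁), with C_p = 7R/2 = 29.1 J mol⁻¹ K⁻¹ for a diatomic ideal gas.
ΔS = 0.971 × [29.1 × ln(710/538) − 8.314 × ln(2000/496)] = -3.42 J/K.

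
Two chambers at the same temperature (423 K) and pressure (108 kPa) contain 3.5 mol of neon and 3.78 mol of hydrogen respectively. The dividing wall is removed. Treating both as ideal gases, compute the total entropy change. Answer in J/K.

Mole fractions: x_A = 3.5/7.28 = 0.481, x_B = 0.519.
ΔS_mix = −R(n_A ln x_A + n_B ln x_B) = −8.314 × (3.5 ln 0.481 + 3.78 ln 0.519) = 41.9 J/K.

ΔS_mix = 41.9 J/K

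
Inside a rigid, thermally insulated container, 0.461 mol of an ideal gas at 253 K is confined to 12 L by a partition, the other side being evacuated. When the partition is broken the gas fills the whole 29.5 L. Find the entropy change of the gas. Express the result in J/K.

ΔS_gas = 3.45 J/K

No heat is exchanged and no work is done, so the ideal-gas temperature stays constant.
Entropy is a state function; using a reversible isothermal path, ΔS_gas = nR ln(V₂/V₁) = 0.461 × 8.314 × ln(29.5/12) = 3.45 J/K.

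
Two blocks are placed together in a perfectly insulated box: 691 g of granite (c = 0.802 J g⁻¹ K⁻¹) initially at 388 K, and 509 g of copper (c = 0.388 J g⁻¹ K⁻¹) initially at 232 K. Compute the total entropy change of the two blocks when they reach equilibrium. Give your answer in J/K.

ΔS_total = 17.6 J/K

Energy balance: T_f = (m₁c₁T₁ + m₂c₂T₂)/(m₁c₁ + m₂c₂) = 347.01 K.
ΔS₁ = m₁c₁ ln(T_f/T₁) = 554.182 × ln(347.01/388) = -61.87 J/K.
ΔS₂ = m₂c₂ ln(T_f/T₂) = 197.492 × ln(347.01/232) = 79.52 J/K.
ΔS_total = -61.87 + 79.52 = 17.6 J/K.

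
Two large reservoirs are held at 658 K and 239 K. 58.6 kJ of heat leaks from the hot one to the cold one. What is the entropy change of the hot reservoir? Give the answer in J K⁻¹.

ΔS_hot = -89.1 J/K

The hot reservoir loses heat Q, so ΔS_hot = −Q/T_H = −58600/658 = -89.1 J/K.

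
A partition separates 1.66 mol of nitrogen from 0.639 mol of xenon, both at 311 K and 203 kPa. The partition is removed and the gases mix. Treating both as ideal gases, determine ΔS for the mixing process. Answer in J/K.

ΔS_mix = 11.3 J/K

Mole fractions: x_A = 1.66/2.3 = 0.722, x_B = 0.278.
ΔS_mix = −R(n_A ln x_A + n_B ln x_B) = −8.314 × (1.66 ln 0.722 + 0.639 ln 0.278) = 11.3 J/K.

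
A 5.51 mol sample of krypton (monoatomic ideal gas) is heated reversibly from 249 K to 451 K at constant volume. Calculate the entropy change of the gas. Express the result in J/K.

At constant volume, ΔS = nC_V ln(T₂/T₁) with C_V = 3R/2 = 12.47 J mol⁻¹ K⁻¹.
ΔS = 5.51 × 12.47 × ln(451/249) = 40.8 J/K.

ΔS = 40.8 J/K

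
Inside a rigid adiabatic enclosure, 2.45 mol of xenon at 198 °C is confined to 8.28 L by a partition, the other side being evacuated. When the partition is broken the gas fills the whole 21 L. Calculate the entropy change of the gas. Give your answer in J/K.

For an ideal gas in free expansion Q = 0 and W = 0, so T is unchanged.
Entropy is a state function; using a reversible isothermal path, ΔS_gas = nR ln(V₂/V₁) = 2.45 × 8.314 × ln(21/8.28) = 19 J/K.

ΔS_gas = 19 J/K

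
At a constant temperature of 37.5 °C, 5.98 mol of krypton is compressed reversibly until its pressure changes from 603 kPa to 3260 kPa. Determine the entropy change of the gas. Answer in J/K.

ΔS_gas = -83.9 J/K

For an isothermal ideal gas ΔS_gas = nR ln(P₁/P₂) = 5.98 × 8.314 × ln(603/3260) = -83.9 J/K.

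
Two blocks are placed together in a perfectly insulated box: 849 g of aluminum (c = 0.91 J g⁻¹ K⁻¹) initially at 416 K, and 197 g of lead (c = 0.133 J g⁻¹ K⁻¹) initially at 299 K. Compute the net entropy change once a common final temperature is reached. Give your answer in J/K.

ΔS_total = 1.25 J/K

Energy balance: T_f = (m₁c₁T₁ + m₂c₂T₂)/(m₁c₁ + m₂c₂) = 412.16 K.
ΔS₁ = m₁c₁ ln(T_f/T₁) = 772.59 × ln(412.16/416) = -7.16 J/K.
ΔS₂ = m₂c₂ ln(T_f/T₂) = 26.201 × ln(412.16/299) = 8.41 J/K.
ΔS_total = -7.16 + 8.41 = 1.25 J/K.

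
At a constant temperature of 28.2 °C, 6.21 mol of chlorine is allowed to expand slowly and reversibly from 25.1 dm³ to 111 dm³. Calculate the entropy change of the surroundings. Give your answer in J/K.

ΔS_surr = -76.8 J/K

For an isothermal ideal gas ΔS_gas = nR ln(V₂/V₁) = 6.21 × 8.314 × ln(111/25.1) = 76.8 J/K.
The process is reversible, so ΔS_surr = −ΔS_gas = -76.8 J/K and ΔS_universe = 0.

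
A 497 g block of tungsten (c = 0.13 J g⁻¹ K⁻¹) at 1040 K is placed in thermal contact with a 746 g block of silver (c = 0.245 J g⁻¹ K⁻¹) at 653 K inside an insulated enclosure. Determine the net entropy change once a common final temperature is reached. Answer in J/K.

Energy balance: T_f = (m₁c₁T₁ + m₂c₂T₂)/(m₁c₁ + m₂c₂) = 754.08 K.
ΔS₁ = m₁c₁ ln(T_f/T₁) = 64.61 × ln(754.08/1040) = -20.77 J/K.
ΔS₂ = m₂c₂ ln(T_f/T₂) = 182.77 × ln(754.08/653) = 26.3 J/K.
ΔS_total = -20.77 + 26.3 = 5.53 J/K.

ΔS_total = 5.53 J/K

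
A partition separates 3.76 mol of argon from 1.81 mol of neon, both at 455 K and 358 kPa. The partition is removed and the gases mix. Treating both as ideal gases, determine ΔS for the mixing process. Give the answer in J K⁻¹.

ΔS_mix = 29.2 J/K

Mole fractions: x_A = 3.76/5.57 = 0.675, x_B = 0.325.
ΔS_mix = −R(n_A ln x_A + n_B ln x_B) = −8.314 × (3.76 ln 0.675 + 1.81 ln 0.325) = 29.2 J/K.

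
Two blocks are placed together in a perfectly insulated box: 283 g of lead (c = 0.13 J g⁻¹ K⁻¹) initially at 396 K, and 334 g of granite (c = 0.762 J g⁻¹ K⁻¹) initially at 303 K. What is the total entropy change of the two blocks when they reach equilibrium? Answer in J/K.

Energy balance: T_f = (m₁c₁T₁ + m₂c₂T₂)/(m₁c₁ + m₂c₂) = 314.75 K.
ΔS₁ = m₁c₁ ln(T_f/T₁) = 36.79 × ln(314.75/396) = -8.449 J/K.
ΔS₂ = m₂c₂ ln(T_f/T₂) = 254.508 × ln(314.75/303) = 9.679 J/K.
ΔS_total = -8.449 + 9.679 = 1.23 J/K.

ΔS_total = 1.23 J/K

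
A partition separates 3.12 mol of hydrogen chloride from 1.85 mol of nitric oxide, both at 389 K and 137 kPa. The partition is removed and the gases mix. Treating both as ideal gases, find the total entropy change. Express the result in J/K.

ΔS_mix = 27.3 J/K

Mole fractions: x_A = 3.12/4.97 = 0.628, x_B = 0.372.
ΔS_mix = −R(n_A ln x_A + n_B ln x_B) = −8.314 × (3.12 ln 0.628 + 1.85 ln 0.372) = 27.3 J/K.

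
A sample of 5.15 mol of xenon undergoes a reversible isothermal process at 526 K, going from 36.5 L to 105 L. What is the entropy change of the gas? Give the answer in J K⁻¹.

ΔS_gas = 45.2 J/K

For an isothermal ideal gas ΔS_gas = nR ln(V₂/V₁) = 5.15 × 8.314 × ln(105/36.5) = 45.2 J/K.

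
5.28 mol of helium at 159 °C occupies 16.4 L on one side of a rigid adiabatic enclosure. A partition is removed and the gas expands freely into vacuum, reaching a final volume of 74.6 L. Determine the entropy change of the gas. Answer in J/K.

No heat is exchanged and no work is done, so the ideal-gas temperature stays constant.
Entropy is a state function; using a reversible isothermal path, ΔS_gas = nR ln(V₂/V₁) = 5.28 × 8.314 × ln(74.6/16.4) = 66.5 J/K.

ΔS_gas = 66.5 J/K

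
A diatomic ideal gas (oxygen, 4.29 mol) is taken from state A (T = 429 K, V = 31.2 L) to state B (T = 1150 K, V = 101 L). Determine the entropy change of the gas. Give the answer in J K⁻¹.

ΔS = 130 J/K

Entropy is a state function: ΔS = nC_V ln(T₂/T₁) + nR ln(V₂/V₁), with C_V = 5R/2 = 20.79 J mol⁻¹ K⁻¹ for a diatomic ideal gas.
ΔS = 4.29 × [20.79 × ln(1150/429) + 8.314 × ln(101/31.2)] = 130 J/K.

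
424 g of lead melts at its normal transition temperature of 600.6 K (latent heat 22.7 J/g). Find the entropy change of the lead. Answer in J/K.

Heat absorbed by the substance: Q = mL = 424 × 22.7 = 9624.8 J.
At constant T, ΔS = Q_rev/T = 9624.8 / 600.6 = 16 J/K.

ΔS = 16 J/K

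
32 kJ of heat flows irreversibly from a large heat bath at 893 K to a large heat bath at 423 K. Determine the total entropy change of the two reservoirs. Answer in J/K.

ΔS_hot = −Q/T_H = −32000/893 = -35.83 J/K and ΔS_cold = +Q/T_C = 32000/423 = 75.65 J/K.
ΔS_total = -35.83 + 75.65 = 39.8 J/K, positive as the second law requires.

ΔS_total = 39.8 J/K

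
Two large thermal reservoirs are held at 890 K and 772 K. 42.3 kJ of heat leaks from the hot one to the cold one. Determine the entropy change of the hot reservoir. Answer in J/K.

The hot reservoir loses heat Q, so ΔS_hot = −Q/T_H = −42300/890 = -47.5 J/K.

ΔS_hot = -47.5 J/K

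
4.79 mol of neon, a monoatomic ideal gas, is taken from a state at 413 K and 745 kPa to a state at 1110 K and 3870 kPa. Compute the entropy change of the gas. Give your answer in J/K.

ΔS = 32.8 J/K

ΔS = nC_p ln(T₂/T₁) − nR ln(P₂/P₁), with C_p = 5R/2 = 20.79 J mol⁻¹ K⁻¹ for a monoatomic ideal gas.
ΔS = 4.79 × [20.79 × ln(1110/413) − 8.314 × ln(3870/745)] = 32.8 J/K.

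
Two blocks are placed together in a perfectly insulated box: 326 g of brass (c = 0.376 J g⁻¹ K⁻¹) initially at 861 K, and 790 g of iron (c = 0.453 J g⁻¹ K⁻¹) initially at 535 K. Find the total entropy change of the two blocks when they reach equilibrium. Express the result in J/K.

Energy balance: T_f = (m₁c₁T₁ + m₂c₂T₂)/(m₁c₁ + m₂c₂) = 618.17 K.
ΔS₁ = m₁c₁ ln(T_f/T₁) = 122.576 × ln(618.17/861) = -40.61 J/K.
ΔS₂ = m₂c₂ ln(T_f/T₂) = 357.87 × ln(618.17/535) = 51.71 J/K.
ΔS_total = -40.61 + 51.71 = 11.1 J/K.

ΔS_total = 11.1 J/K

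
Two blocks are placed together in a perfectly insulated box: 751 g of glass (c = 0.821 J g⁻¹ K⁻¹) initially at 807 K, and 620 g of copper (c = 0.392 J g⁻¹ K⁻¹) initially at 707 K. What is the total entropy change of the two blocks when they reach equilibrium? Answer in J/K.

ΔS_total = 1.5 J/K

Energy balance: T_f = (m₁c₁T₁ + m₂c₂T₂)/(m₁c₁ + m₂c₂) = 778.73 K.
ΔS₁ = m₁c₁ ln(T_f/T₁) = 616.571 × ln(778.73/807) = -21.989 J/K.
ΔS₂ = m₂c₂ ln(T_f/T₂) = 243.04 × ln(778.73/707) = 23.485 J/K.
ΔS_total = -21.989 + 23.485 = 1.5 J/K.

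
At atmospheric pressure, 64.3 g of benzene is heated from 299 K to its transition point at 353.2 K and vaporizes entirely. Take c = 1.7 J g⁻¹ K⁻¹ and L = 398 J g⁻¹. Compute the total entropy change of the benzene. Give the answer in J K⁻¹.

ΔS = 90.7 J/K

Warming step: ΔS₁ = m c ln(T_tr/T_i) = 64.3 × 1.7 × ln(353.2/299) = 18.21 J/K.
Phase change: ΔS₂ = +mL/T_tr = 64.3 × 398 / 353.2 = 72.46 J/K.
ΔS_total = (18.21) + (72.46) = 90.7 J/K.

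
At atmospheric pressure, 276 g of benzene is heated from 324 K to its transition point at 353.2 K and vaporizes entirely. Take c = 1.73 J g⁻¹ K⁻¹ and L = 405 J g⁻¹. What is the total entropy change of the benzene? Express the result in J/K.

Warming step: ΔS₁ = m c ln(T_tr/T_i) = 276 × 1.73 × ln(353.2/324) = 41.2 J/K.
Phase change: ΔS₂ = +mL/T_tr = 276 × 405 / 353.2 = 316.5 J/K.
ΔS_total = (41.2) + (316.5) = 358 J/K.

ΔS = 358 J/K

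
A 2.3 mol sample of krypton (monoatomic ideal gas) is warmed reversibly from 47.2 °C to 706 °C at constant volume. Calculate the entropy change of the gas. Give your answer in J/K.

In kelvin: T₁ = 320.35 K, T₂ = 979.15 K. At constant volume, ΔS = nC_V ln(T₂/T₁) with C_V = 3R/2 = 12.47 J mol⁻¹ K⁻¹.
ΔS = 2.3 × 12.47 × ln(979.15/320.35) = 32 J/K.

ΔS = 32 J/K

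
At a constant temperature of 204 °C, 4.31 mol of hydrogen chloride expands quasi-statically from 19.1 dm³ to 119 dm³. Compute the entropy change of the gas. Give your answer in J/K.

For an isothermal ideal gas ΔS_gas = nR ln(V₂/V₁) = 4.31 × 8.314 × ln(119/19.1) = 65.6 J/K.

ΔS_gas = 65.6 J/K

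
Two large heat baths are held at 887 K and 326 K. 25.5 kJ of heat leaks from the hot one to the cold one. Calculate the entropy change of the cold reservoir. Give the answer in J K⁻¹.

The cold reservoir gains heat Q, so ΔS_cold = +Q/T_C = 25500/326 = 78.2 J/K.

ΔS_cold = 78.2 J/K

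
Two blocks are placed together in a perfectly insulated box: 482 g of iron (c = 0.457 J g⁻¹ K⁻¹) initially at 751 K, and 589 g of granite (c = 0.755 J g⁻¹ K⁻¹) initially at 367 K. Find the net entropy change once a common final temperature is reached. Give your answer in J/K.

ΔS_total = 40.2 J/K

Energy balance: T_f = (m₁c₁T₁ + m₂c₂T₂)/(m₁c₁ + m₂c₂) = 494.2 K.
ΔS₁ = m₁c₁ ln(T_f/T₁) = 220.274 × ln(494.2/751) = -92.176 J/K.
ΔS₂ = m₂c₂ ln(T_f/T₂) = 444.695 × ln(494.2/367) = 132.33 J/K.
ΔS_total = -92.176 + 132.33 = 40.2 J/K.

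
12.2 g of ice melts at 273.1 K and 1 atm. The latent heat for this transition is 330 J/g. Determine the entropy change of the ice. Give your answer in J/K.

ΔS = 14.7 J/K

Heat absorbed by the substance: Q = mL = 12.2 × 330 = 4026 J.
At constant T, ΔS = Q_rev/T = 4026 / 273.1 = 14.7 J/K.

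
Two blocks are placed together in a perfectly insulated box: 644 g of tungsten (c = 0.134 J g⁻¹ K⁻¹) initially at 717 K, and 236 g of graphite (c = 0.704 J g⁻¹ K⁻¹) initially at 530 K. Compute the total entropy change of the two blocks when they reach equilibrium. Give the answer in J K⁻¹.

ΔS_total = 2.67 J/K

Energy balance: T_f = (m₁c₁T₁ + m₂c₂T₂)/(m₁c₁ + m₂c₂) = 593.93 K.
ΔS₁ = m₁c₁ ln(T_f/T₁) = 86.296 × ln(593.93/717) = -16.25 J/K.
ΔS₂ = m₂c₂ ln(T_f/T₂) = 166.144 × ln(593.93/530) = 18.92 J/K.
ΔS_total = -16.25 + 18.92 = 2.67 J/K.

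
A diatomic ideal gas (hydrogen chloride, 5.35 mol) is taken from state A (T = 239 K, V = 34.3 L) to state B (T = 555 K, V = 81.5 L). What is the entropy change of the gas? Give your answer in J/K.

Entropy is a state function: ΔS = nC_V ln(T₂/T₁) + nR ln(V₂/V₁), with C_V = 5R/2 = 20.79 J mol⁻¹ K⁻¹ for a diatomic ideal gas.
ΔS = 5.35 × [20.79 × ln(555/239) + 8.314 × ln(81.5/34.3)] = 132 J/K.

ΔS = 132 J/K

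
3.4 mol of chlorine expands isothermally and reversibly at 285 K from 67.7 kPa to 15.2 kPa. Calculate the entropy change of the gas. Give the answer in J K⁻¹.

ΔS_gas = 42.2 J/K

For an isothermal ideal gas ΔS_gas = nR ln(P₁/P₂) = 3.4 × 8.314 × ln(67.7/15.2) = 42.2 J/K.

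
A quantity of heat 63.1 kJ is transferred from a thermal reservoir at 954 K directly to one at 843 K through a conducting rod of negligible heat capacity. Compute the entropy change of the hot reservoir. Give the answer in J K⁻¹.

ΔS_hot = -66.1 J/K

The hot reservoir loses heat Q, so ΔS_hot = −Q/T_H = −63100/954 = -66.1 J/K.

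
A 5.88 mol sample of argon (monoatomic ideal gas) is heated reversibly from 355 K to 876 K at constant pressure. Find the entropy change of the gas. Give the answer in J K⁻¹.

At constant pressure, ΔS = nC_p ln(T₂/T₁) with C_p = 5R/2 = 20.79 J mol⁻¹ K⁻¹.
ΔS = 5.88 × 20.79 × ln(876/355) = 110 J/K.

ΔS = 110 J/K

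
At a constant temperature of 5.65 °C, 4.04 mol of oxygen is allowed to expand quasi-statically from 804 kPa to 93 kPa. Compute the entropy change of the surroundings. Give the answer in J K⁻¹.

ΔS_surr = -72.5 J/K

For an isothermal ideal gas ΔS_gas = nR ln(P₁/P₂) = 4.04 × 8.314 × ln(804/93) = 72.5 J/K.
The process is reversible, so ΔS_surr = −ΔS_gas = -72.5 J/K and ΔS_universe = 0.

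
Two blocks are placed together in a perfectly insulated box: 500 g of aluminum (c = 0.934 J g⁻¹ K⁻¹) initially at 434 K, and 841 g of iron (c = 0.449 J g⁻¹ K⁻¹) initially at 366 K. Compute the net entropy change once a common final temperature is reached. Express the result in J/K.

Energy balance: T_f = (m₁c₁T₁ + m₂c₂T₂)/(m₁c₁ + m₂c₂) = 403.6 K.
ΔS₁ = m₁c₁ ln(T_f/T₁) = 467 × ln(403.6/434) = -33.92 J/K.
ΔS₂ = m₂c₂ ln(T_f/T₂) = 377.609 × ln(403.6/366) = 36.93 J/K.
ΔS_total = -33.92 + 36.93 = 3.01 J/K.

ΔS_total = 3.01 J/K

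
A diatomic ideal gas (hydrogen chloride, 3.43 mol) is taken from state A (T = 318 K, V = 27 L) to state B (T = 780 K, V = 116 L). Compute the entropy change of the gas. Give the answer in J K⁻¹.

Entropy is a state function: ΔS = nC_V ln(T₂/T₁) + nR ln(V₂/V₁), with C_V = 5R/2 = 20.79 J mol⁻¹ K⁻¹ for a diatomic ideal gas.
ΔS = 3.43 × [20.79 × ln(780/318) + 8.314 × ln(116/27)] = 106 J/K.

ΔS = 106 J/K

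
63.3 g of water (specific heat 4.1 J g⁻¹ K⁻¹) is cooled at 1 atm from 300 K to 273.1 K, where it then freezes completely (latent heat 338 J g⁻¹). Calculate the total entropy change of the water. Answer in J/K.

ΔS = -103 J/K

Cooling step: ΔS₁ = m c ln(T_tr/T_i) = 63.3 × 4.1 × ln(273.1/300) = -24.38 J/K.
Phase change: ΔS₂ = −mL/T_tr = −63.3 × 338 / 273.1 = -78.34 J/K.
ΔS_total = (-24.38) + (-78.34) = -103 J/K.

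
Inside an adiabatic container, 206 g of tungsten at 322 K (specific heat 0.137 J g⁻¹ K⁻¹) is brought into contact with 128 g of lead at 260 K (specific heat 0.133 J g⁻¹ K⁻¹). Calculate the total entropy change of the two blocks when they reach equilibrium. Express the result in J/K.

ΔS_total = 0.238 J/K

Energy balance: T_f = (m₁c₁T₁ + m₂c₂T₂)/(m₁c₁ + m₂c₂) = 298.67 K.
ΔS₁ = m₁c₁ ln(T_f/T₁) = 28.222 × ln(298.67/322) = -2.1224 J/K.
ΔS₂ = m₂c₂ ln(T_f/T₂) = 17.024 × ln(298.67/260) = 2.3606 J/K.
ΔS_total = -2.1224 + 2.3606 = 0.238 J/K.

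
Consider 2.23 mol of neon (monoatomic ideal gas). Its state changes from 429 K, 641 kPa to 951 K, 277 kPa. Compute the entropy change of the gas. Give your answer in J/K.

ΔS = nC_p ln(T₂/T₁) − nR ln(P₂/P₁), with C_p = 5R/2 = 20.79 J mol⁻¹ K⁻¹ for a monoatomic ideal gas.
ΔS = 2.23 × [20.79 × ln(951/429) − 8.314 × ln(277/641)] = 52.5 J/K.

ΔS = 52.5 J/K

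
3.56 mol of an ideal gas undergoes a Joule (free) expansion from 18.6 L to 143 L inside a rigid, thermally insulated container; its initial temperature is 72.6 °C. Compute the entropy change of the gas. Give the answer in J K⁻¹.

ΔS_gas = 60.4 J/K

For an ideal gas in free expansion Q = 0 and W = 0, so T is unchanged.
Entropy is a state function; using a reversible isothermal path, ΔS_gas = nR ln(V₂/V₁) = 3.56 × 8.314 × ln(143/18.6) = 60.4 J/K.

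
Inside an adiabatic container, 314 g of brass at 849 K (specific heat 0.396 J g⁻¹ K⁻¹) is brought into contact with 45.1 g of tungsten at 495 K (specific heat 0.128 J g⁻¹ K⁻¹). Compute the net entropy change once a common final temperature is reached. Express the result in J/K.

ΔS_total = 0.685 J/K

Energy balance: T_f = (m₁c₁T₁ + m₂c₂T₂)/(m₁c₁ + m₂c₂) = 833.29 K.
ΔS₁ = m₁c₁ ln(T_f/T₁) = 124.344 × ln(833.29/849) = -2.322 J/K.
ΔS₂ = m₂c₂ ln(T_f/T₂) = 5.7728 × ln(833.29/495) = 3.007 J/K.
ΔS_total = -2.322 + 3.007 = 0.685 J/K.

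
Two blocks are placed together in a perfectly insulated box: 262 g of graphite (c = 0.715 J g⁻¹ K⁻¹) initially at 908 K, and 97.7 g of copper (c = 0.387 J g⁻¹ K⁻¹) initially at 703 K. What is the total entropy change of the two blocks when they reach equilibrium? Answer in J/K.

ΔS_total = 0.973 J/K

Energy balance: T_f = (m₁c₁T₁ + m₂c₂T₂)/(m₁c₁ + m₂c₂) = 873.57 K.
ΔS₁ = m₁c₁ ln(T_f/T₁) = 187.33 × ln(873.57/908) = -7.241 J/K.
ΔS₂ = m₂c₂ ln(T_f/T₂) = 37.8099 × ln(873.57/703) = 8.214 J/K.
ΔS_total = -7.241 + 8.214 = 0.973 J/K.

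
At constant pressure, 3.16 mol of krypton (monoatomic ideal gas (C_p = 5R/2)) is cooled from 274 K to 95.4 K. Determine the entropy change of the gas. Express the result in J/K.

ΔS = -69.3 J/K

At constant pressure, ΔS = nC_p ln(T₂/T₁) with C_p = 5R/2 = 20.79 J mol⁻¹ K⁻¹.
ΔS = 3.16 × 20.79 × ln(95.4/274) = -69.3 J/K.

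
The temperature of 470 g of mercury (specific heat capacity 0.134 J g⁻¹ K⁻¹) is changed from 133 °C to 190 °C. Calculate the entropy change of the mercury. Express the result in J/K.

In kelvin: T₁ = 406.15 K, T₂ = 463.15 K. ΔS = ∫dQ_rev/T = m c ln(T₂/T₁) = 470 × 0.134 × ln(463.15/406.15) = 8.27 J/K.

ΔS = 8.27 J/K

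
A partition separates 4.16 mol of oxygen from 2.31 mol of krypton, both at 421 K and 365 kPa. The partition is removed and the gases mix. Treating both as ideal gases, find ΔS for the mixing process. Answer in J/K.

ΔS_mix = 35.1 J/K

Mole fractions: x_A = 4.16/6.47 = 0.643, x_B = 0.357.
ΔS_mix = −R(n_A ln x_A + n_B ln x_B) = −8.314 × (4.16 ln 0.643 + 2.31 ln 0.357) = 35.1 J/K.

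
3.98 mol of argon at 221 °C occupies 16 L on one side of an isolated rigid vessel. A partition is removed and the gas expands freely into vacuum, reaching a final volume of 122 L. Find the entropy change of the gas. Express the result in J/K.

No heat is exchanged and no work is done, so the ideal-gas temperature stays constant.
Entropy is a state function; using a reversible isothermal path, ΔS_gas = nR ln(V₂/V₁) = 3.98 × 8.314 × ln(122/16) = 67.2 J/K.

ΔS_gas = 67.2 J/K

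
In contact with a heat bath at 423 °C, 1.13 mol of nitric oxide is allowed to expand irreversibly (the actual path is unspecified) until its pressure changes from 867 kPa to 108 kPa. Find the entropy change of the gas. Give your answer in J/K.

ΔS_gas = 19.6 J/K

Entropy is a state function, so ΔS_gas depends only on the end states.
For an isothermal ideal gas ΔS_gas = nR ln(P₁/P₂) = 1.13 × 8.314 × ln(867/108) = 19.6 J/K.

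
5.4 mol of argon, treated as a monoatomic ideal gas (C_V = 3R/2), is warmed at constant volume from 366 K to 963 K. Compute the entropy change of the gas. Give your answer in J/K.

At constant volume, ΔS = nC_V ln(T₂/T₁) with C_V = 3R/2 = 12.47 J mol⁻¹ K⁻¹.
ΔS = 5.4 × 12.47 × ln(963/366) = 65.1 J/K.

ΔS = 65.1 J/K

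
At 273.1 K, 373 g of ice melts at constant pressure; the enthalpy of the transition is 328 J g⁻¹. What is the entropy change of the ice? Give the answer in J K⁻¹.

Heat absorbed by the substance: Q = mL = 373 × 328 = 122344 J.
At constant T, ΔS = Q_rev/T = 122344 / 273.1 = 448 J/K.

ΔS = 448 J/K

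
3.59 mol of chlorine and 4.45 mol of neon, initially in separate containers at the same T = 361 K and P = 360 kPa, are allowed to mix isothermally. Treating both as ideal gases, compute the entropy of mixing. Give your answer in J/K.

ΔS_mix = 45.9 J/K

Mole fractions: x_A = 3.59/8.04 = 0.447, x_B = 0.553.
ΔS_mix = −R(n_A ln x_A + n_B ln x_B) = −8.314 × (3.59 ln 0.447 + 4.45 ln 0.553) = 45.9 J/K.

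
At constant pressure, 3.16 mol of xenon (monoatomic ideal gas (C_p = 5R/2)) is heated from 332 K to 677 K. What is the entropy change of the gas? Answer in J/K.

ΔS = 46.8 J/K

At constant pressure, ΔS = nC_p ln(T₂/T₁) with C_p = 5R/2 = 20.79 J mol⁻¹ K⁻¹.
ΔS = 3.16 × 20.79 × ln(677/332) = 46.8 J/K.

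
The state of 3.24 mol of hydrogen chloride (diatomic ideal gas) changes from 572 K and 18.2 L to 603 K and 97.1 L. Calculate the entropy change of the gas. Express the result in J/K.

Entropy is a state function: ΔS = nC_V ln(T₂/T₁) + nR ln(V₂/V₁), with C_V = 5R/2 = 20.79 J mol⁻¹ K⁻¹ for a diatomic ideal gas.
ΔS = 3.24 × [20.79 × ln(603/572) + 8.314 × ln(97.1/18.2)] = 48.7 J/K.

ΔS = 48.7 J/K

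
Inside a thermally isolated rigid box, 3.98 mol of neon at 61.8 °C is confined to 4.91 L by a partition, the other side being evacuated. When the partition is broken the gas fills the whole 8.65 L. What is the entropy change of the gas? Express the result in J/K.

ΔS_gas = 18.7 J/K

No heat is exchanged and no work is done, so the ideal-gas temperature stays constant.
Entropy is a state function; using a reversible isothermal path, ΔS_gas = nR ln(V₂/V₁) = 3.98 × 8.314 × ln(8.65/4.91) = 18.7 J/K.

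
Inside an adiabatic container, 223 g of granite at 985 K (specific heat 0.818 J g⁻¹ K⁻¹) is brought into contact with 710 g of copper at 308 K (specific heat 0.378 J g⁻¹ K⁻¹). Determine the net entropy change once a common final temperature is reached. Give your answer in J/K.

ΔS_total = 74.8 J/K

Energy balance: T_f = (m₁c₁T₁ + m₂c₂T₂)/(m₁c₁ + m₂c₂) = 581.95 K.
ΔS₁ = m₁c₁ ln(T_f/T₁) = 182.414 × ln(581.95/985) = -96 J/K.
ΔS₂ = m₂c₂ ln(T_f/T₂) = 268.38 × ln(581.95/308) = 170.8 J/K.
ΔS_total = -96 + 170.8 = 74.8 J/K.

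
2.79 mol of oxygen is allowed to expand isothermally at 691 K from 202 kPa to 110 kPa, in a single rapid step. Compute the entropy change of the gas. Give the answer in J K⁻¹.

ΔS_gas = 14.1 J/K

Entropy is a state function, so ΔS_gas depends only on the end states.
For an isothermal ideal gas ΔS_gas = nR ln(P₁/P₂) = 2.79 × 8.314 × ln(202/110) = 14.1 J/K.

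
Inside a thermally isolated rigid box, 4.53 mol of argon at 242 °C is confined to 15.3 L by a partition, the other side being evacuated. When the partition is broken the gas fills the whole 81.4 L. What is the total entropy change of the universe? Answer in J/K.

ΔS_universe = 63 J/K

No heat is exchanged and no work is done, so the ideal-gas temperature stays constant.
Entropy is a state function; using a reversible isothermal path, ΔS_gas = nR ln(V₂/V₁) = 4.53 × 8.314 × ln(81.4/15.3) = 63 J/K.
The insulated surroundings exchange no heat, so ΔS_surr = 0 and ΔS_universe = ΔS_gas.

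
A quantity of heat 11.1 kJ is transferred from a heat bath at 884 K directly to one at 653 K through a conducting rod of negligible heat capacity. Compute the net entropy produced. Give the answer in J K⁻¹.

ΔS_hot = −Q/T_H = −11100/884 = -12.56 J/K and ΔS_cold = +Q/T_C = 11100/653 = 17 J/K.
ΔS_total = -12.56 + 17 = 4.44 J/K, positive as the second law requires.

ΔS_total = 4.44 J/K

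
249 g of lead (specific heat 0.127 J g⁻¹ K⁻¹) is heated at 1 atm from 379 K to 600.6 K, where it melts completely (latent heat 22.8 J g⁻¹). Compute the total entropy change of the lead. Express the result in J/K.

Warming step: ΔS₁ = m c ln(T_tr/T_i) = 249 × 0.127 × ln(600.6/379) = 14.56 J/K.
Phase change: ΔS₂ = +mL/T_tr = 249 × 22.8 / 600.6 = 9.453 J/K.
ΔS_total = (14.56) + (9.453) = 24 J/K.

ΔS = 24 J/K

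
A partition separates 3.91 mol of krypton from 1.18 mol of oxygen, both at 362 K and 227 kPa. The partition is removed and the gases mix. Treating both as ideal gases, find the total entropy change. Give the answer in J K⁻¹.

ΔS_mix = 22.9 J/K

Mole fractions: x_A = 3.91/5.09 = 0.768, x_B = 0.232.
ΔS_mix = −R(n_A ln x_A + n_B ln x_B) = −8.314 × (3.91 ln 0.768 + 1.18 ln 0.232) = 22.9 J/K.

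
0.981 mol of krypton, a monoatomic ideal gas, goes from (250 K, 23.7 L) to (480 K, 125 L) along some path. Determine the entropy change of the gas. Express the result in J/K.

Entropy is a state function: ΔS = nC_V ln(T₂/T₁) + nR ln(V₂/V₁), with C_V = 3R/2 = 12.47 J mol⁻¹ K⁻¹ for a monoatomic ideal gas.
ΔS = 0.981 × [12.47 × ln(480/250) + 8.314 × ln(125/23.7)] = 21.5 J/K.

ΔS = 21.5 J/K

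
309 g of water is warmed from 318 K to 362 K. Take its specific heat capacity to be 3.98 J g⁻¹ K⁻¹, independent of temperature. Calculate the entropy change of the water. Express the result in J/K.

ΔS = ∫dQ_rev/T = m c ln(T₂/T₁) = 309 × 3.98 × ln(362/318) = 159 J/K.

ΔS = 159 J/K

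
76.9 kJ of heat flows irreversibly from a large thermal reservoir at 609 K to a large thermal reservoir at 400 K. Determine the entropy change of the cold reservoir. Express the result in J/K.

ΔS_cold = 192 J/K

The cold reservoir gains heat Q, so ΔS_cold = +Q/T_C = 76900/400 = 192 J/K.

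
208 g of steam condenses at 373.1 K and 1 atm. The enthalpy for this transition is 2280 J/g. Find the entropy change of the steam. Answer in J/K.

Heat released by the substance: Q = −mL = −208 × 2280 = −474240 J.
At constant T, ΔS = Q_rev/T = −474240 / 373.1 = -1270 J/K.

ΔS = -1270 J/K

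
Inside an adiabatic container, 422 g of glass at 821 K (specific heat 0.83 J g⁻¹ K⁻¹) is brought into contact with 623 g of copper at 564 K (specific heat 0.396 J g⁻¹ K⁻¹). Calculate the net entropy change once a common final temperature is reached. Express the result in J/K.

ΔS_total = 9.93 J/K

Energy balance: T_f = (m₁c₁T₁ + m₂c₂T₂)/(m₁c₁ + m₂c₂) = 714.79 K.
ΔS₁ = m₁c₁ ln(T_f/T₁) = 350.26 × ln(714.79/821) = -48.52 J/K.
ΔS₂ = m₂c₂ ln(T_f/T₂) = 246.708 × ln(714.79/564) = 58.45 J/K.
ΔS_total = -48.52 + 58.45 = 9.93 J/K.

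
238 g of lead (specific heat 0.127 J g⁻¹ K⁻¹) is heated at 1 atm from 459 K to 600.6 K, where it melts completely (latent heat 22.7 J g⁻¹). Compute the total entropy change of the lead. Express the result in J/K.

Warming step: ΔS₁ = m c ln(T_tr/T_i) = 238 × 0.127 × ln(600.6/459) = 8.127 J/K.
Phase change: ΔS₂ = +mL/T_tr = 238 × 22.7 / 600.6 = 8.995 J/K.
ΔS_total = (8.127) + (8.995) = 17.1 J/K.

ΔS = 17.1 J/K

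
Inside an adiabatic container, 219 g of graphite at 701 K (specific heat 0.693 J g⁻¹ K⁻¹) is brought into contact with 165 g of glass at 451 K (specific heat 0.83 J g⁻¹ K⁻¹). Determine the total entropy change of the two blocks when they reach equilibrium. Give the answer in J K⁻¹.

ΔS_total = 6.89 J/K

Energy balance: T_f = (m₁c₁T₁ + m₂c₂T₂)/(m₁c₁ + m₂c₂) = 582.42 K.
ΔS₁ = m₁c₁ ln(T_f/T₁) = 151.767 × ln(582.42/701) = -28.13 J/K.
ΔS₂ = m₂c₂ ln(T_f/T₂) = 136.95 × ln(582.42/451) = 35.02 J/K.
ΔS_total = -28.13 + 35.02 = 6.89 J/K.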